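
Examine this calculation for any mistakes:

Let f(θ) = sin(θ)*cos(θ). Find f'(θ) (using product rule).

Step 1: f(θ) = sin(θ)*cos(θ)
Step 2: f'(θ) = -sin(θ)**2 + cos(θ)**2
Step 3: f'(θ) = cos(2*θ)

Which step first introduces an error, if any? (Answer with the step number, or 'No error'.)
No error

All steps in this derivation are correct.
The final answer f'(θ) = cos(2*θ) is valid.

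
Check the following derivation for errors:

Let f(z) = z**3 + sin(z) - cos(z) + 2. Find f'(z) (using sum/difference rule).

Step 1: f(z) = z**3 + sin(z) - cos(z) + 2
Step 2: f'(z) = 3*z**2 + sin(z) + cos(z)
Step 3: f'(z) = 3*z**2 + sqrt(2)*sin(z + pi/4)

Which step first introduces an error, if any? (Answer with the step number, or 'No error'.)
No error

All steps in this derivation are correct.
The final answer f'(z) = 3*z**2 + sqrt(2)*sin(z + pi/4) is valid.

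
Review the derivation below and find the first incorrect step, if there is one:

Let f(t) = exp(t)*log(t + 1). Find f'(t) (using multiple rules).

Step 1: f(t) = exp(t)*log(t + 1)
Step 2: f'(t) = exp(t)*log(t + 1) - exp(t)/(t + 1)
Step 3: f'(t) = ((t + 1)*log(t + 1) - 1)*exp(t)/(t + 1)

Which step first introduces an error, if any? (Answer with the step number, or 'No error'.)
Step 2

Step 2 is incorrect due to a sign flip.
The step shows: exp(t)*log(t + 1) - exp(t)/(t + 1)
The correct value should be: exp(t)*log(t + 1) + exp(t)/(t + 1)

Explanation: The sign of one term was flipped: the term exp(t)/(t + 1) was incorrectly written as -exp(t)/(t + 1)
The later steps are derived from this incorrect expression, so the error originates in Step 2.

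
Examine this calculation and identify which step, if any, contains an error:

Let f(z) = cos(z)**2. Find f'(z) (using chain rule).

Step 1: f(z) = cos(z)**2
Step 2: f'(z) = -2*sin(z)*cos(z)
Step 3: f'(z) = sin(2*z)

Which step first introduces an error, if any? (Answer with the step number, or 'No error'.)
Step 3

Step 3 is incorrect due to a sign flip.
The step shows: sin(2*z)
The correct value should be: -sin(2*z)

Explanation: The sign of the whole expression was flipped: the term -sin(2*z) was incorrectly written as sin(2*z)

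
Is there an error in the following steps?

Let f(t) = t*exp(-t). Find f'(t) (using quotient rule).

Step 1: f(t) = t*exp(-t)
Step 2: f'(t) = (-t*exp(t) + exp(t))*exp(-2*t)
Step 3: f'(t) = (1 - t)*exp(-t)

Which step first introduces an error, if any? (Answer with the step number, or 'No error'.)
No error

All steps in this derivation are correct.
The final answer f'(t) = (1 - t)*exp(-t) is valid.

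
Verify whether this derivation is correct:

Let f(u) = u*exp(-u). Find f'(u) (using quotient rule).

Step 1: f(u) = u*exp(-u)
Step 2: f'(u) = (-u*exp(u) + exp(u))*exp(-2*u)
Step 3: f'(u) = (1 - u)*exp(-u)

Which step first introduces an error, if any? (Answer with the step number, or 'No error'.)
No error

All steps in this derivation are correct.
The final answer f'(u) = (1 - u)*exp(-u) is valid.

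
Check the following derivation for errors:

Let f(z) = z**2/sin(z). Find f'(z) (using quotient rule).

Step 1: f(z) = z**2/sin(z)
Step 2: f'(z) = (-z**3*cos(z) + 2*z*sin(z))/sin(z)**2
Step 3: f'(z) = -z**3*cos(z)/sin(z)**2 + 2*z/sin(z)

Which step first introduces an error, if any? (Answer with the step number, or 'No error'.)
Step 2

Step 2 is incorrect due to a wrong exponent.
The step shows: (-z**3*cos(z) + 2*z*sin(z))/sin(z)**2
The correct value should be: (-z**2*cos(z) + 2*z*sin(z))/sin(z)**2

Explanation: The exponent 2 on z was incorrectly written as 3: the term (-z**2*cos(z) + 2*z*sin(z))/sin(z)**2 was incorrectly written as (-z**3*cos(z) + 2*z*sin(z))/sin(z)**2
The later steps are derived from this incorrect expression, so the error originates in Step 2.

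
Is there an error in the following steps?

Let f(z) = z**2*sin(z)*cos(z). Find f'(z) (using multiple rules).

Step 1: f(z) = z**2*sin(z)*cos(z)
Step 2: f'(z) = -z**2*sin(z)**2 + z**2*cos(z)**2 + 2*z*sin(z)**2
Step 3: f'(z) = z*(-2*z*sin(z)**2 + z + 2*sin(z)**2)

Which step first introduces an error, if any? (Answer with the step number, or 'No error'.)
Step 2

Step 2 is incorrect due to a wrong trig function.
The step shows: -z**2*sin(z)**2 + z**2*cos(z)**2 + 2*z*sin(z)**2
The correct value should be: -z**2*sin(z)**2 + z**2*cos(z)**2 + 2*z*sin(z)*cos(z)

Explanation: cos(z) was incorrectly written as sin(z): the term 2*z*sin(z)*cos(z) was incorrectly written as 2*z*sin(z)**2
The later steps are derived from this incorrect expression, so the error originates in Step 2.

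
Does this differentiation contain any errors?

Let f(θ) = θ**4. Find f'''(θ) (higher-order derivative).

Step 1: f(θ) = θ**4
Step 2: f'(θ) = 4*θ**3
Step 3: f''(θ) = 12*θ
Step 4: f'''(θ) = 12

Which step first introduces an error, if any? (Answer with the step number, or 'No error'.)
Step 3

Step 3 is incorrect due to a wrong exponent.
The step shows: 12*θ
The correct value should be: 12*θ**2

Explanation: The exponent 2 on θ was incorrectly written as 1: the term 12*θ**2 was incorrectly written as 12*θ
The later steps are derived from this incorrect expression, so the error originates in Step 3.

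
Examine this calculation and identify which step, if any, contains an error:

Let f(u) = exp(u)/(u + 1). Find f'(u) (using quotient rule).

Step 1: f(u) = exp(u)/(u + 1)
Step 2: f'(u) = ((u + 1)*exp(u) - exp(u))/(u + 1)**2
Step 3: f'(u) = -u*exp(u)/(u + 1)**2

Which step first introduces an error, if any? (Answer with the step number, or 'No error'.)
Step 3

Step 3 is incorrect due to a sign flip.
The step shows: -u*exp(u)/(u + 1)**2
The correct value should be: u*exp(u)/(u + 1)**2

Explanation: The sign of the whole expression was flipped: the term u*exp(u)/(u + 1)**2 was incorrectly written as -u*exp(u)/(u + 1)**2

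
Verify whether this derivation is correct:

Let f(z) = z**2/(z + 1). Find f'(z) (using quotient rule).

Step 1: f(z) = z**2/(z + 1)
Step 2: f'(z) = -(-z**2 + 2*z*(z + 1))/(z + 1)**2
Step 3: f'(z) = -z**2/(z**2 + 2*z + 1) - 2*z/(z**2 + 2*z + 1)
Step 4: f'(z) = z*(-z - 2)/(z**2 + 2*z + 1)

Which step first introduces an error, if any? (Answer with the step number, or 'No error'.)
Step 2

Step 2 is incorrect due to a sign flip.
The step shows: -(-z**2 + 2*z*(z + 1))/(z + 1)**2
The correct value should be: (-z**2 + 2*z*(z + 1))/(z + 1)**2

Explanation: The sign of the whole expression was flipped: the term (-z**2 + 2*z*(z + 1))/(z + 1)**2 was incorrectly written as -(-z**2 + 2*z*(z + 1))/(z + 1)**2
The later steps are derived from this incorrect expression, so the error originates in Step 2.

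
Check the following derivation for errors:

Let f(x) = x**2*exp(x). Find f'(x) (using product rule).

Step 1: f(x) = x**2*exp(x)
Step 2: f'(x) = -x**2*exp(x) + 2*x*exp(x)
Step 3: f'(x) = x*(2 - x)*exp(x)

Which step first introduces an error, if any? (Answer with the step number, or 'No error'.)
Step 2

Step 2 is incorrect due to a sign flip.
The step shows: -x**2*exp(x) + 2*x*exp(x)
The correct value should be: x**2*exp(x) + 2*x*exp(x)

Explanation: The sign of one term was flipped: the term x**2*exp(x) was incorrectly written as -x**2*exp(x)
The later steps are derived from this incorrect expression, so the error originates in Step 2.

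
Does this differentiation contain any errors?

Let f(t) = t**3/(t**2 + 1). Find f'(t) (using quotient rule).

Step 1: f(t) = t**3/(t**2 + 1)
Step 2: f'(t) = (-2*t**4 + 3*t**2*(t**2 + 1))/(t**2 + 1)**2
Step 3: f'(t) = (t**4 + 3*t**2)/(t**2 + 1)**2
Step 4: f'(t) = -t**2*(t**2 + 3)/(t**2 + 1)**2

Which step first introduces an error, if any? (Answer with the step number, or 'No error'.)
Step 4

Step 4 is incorrect due to a sign flip.
The step shows: -t**2*(t**2 + 3)/(t**2 + 1)**2
The correct value should be: t**2*(t**2 + 3)/(t**2 + 1)**2

Explanation: The sign of the whole expression was flipped: the term t**2*(t**2 + 3)/(t**2 + 1)**2 was incorrectly written as -t**2*(t**2 + 3)/(t**2 + 1)**2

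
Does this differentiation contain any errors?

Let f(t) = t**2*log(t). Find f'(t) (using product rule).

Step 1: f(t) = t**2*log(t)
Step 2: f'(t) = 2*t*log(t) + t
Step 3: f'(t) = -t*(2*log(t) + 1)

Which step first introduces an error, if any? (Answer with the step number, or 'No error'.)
Step 3

Step 3 is incorrect due to a sign flip.
The step shows: -t*(2*log(t) + 1)
The correct value should be: t*(2*log(t) + 1)

Explanation: The sign of the whole expression was flipped: the term t*(2*log(t) + 1) was incorrectly written as -t*(2*log(t) + 1)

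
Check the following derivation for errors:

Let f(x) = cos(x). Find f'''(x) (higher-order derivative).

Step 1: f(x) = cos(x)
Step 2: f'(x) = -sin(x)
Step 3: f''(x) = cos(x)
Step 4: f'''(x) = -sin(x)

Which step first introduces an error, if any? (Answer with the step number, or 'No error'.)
Step 3

Step 3 is incorrect due to a sign flip.
The step shows: cos(x)
The correct value should be: -cos(x)

Explanation: The sign of the whole expression was flipped: the term -cos(x) was incorrectly written as cos(x)
The later steps are derived from this incorrect expression, so the error originates in Step 3.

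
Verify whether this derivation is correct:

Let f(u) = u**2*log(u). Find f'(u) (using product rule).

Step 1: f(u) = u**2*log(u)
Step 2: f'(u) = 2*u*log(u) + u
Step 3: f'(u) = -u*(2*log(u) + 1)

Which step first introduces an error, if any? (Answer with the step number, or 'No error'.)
Step 3

Step 3 is incorrect due to a sign flip.
The step shows: -u*(2*log(u) + 1)
The correct value should be: u*(2*log(u) + 1)

Explanation: The sign of the whole expression was flipped: the term u*(2*log(u) + 1) was incorrectly written as -u*(2*log(u) + 1)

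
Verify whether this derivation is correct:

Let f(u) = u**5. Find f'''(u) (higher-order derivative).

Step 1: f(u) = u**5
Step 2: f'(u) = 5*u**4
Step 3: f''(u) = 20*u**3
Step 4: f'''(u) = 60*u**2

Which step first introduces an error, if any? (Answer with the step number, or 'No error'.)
No error

All steps in this derivation are correct.
The final answer f'''(u) = 60*u**2 is valid.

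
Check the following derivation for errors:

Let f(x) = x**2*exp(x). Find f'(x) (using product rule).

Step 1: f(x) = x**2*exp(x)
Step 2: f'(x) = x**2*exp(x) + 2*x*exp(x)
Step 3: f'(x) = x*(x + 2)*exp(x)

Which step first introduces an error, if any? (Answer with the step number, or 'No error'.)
No error

All steps in this derivation are correct.
The final answer f'(x) = x*(x + 2)*exp(x) is valid.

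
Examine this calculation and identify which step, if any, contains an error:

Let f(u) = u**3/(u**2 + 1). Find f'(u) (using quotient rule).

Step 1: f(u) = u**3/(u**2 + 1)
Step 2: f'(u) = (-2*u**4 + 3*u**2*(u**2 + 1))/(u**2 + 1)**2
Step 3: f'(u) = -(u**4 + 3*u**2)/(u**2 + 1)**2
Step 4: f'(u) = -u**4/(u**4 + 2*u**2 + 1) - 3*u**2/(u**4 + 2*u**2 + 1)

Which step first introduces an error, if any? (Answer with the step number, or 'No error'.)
Step 3

Step 3 is incorrect due to a sign flip.
The step shows: -(u**4 + 3*u**2)/(u**2 + 1)**2
The correct value should be: (u**4 + 3*u**2)/(u**2 + 1)**2

Explanation: The sign of the whole expression was flipped: the term (u**4 + 3*u**2)/(u**2 + 1)**2 was incorrectly written as -(u**4 + 3*u**2)/(u**2 + 1)**2
The later steps are derived from this incorrect expression, so the error originates in Step 3.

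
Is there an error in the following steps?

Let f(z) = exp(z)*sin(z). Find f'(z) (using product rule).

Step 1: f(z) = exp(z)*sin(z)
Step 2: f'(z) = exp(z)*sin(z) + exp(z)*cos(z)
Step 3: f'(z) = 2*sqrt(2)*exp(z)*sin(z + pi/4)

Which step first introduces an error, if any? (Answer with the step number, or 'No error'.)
Step 3

Step 3 is incorrect due to a wrong exponent.
The step shows: 2*sqrt(2)*exp(z)*sin(z + pi/4)
The correct value should be: sqrt(2)*exp(z)*sin(z + pi/4)

Explanation: The exponent 1/2 on 2 was incorrectly written as 3/2: the term sqrt(2)*exp(z)*sin(z + pi/4) was incorrectly written as 2*sqrt(2)*exp(z)*sin(z + pi/4)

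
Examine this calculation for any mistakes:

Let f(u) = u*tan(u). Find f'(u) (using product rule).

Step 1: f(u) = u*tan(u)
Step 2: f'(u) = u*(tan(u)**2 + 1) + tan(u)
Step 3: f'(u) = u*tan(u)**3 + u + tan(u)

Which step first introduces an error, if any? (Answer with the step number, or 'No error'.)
Step 3

Step 3 is incorrect due to a wrong exponent.
The step shows: u*tan(u)**3 + u + tan(u)
The correct value should be: u*tan(u)**2 + u + tan(u)

Explanation: The exponent 2 on tan(u) was incorrectly written as 3: the term u*tan(u)**2 was incorrectly written as u*tan(u)**3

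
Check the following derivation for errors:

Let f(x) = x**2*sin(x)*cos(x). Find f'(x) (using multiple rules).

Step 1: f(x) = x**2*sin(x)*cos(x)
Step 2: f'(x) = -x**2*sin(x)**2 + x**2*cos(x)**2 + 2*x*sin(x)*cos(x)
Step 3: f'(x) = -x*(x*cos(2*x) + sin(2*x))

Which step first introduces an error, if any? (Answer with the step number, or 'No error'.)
Step 3

Step 3 is incorrect due to a sign flip.
The step shows: -x*(x*cos(2*x) + sin(2*x))
The correct value should be: x*(x*cos(2*x) + sin(2*x))

Explanation: The sign of the whole expression was flipped: the term x*(x*cos(2*x) + sin(2*x)) was incorrectly written as -x*(x*cos(2*x) + sin(2*x))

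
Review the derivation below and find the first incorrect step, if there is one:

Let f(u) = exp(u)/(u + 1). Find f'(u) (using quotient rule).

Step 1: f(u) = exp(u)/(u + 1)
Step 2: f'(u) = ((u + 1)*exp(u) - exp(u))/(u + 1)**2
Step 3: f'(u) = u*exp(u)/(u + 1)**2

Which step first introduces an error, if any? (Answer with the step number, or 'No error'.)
No error

All steps in this derivation are correct.
The final answer f'(u) = u*exp(u)/(u + 1)**2 is valid.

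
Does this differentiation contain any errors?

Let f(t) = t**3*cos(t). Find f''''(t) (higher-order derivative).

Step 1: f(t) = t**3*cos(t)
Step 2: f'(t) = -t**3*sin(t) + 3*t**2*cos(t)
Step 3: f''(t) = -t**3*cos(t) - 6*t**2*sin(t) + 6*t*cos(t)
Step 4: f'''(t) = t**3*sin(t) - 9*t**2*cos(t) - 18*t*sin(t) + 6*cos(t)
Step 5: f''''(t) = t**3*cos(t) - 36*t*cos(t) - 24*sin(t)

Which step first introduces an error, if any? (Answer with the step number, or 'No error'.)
Step 5

Step 5 is incorrect due to a dropped term.
The step shows: t**3*cos(t) - 36*t*cos(t) - 24*sin(t)
The correct value should be: t**3*cos(t) + 12*t**2*sin(t) - 36*t*cos(t) - 24*sin(t)

Explanation: A term was dropped: the term 12*t**2*sin(t) was incorrectly omitted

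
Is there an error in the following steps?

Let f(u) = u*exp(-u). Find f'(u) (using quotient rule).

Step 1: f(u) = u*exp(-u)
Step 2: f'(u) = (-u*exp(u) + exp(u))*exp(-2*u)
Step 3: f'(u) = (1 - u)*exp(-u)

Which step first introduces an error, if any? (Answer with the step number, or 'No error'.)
No error

All steps in this derivation are correct.
The final answer f'(u) = (1 - u)*exp(-u) is valid.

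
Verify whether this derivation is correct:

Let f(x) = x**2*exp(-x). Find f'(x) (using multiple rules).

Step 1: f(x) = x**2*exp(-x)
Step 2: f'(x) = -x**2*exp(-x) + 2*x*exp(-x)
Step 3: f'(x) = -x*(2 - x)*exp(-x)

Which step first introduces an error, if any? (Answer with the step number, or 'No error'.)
Step 3

Step 3 is incorrect due to a sign flip.
The step shows: -x*(2 - x)*exp(-x)
The correct value should be: x*(2 - x)*exp(-x)

Explanation: The sign of the whole expression was flipped: the term x*(2 - x)*exp(-x) was incorrectly written as -x*(2 - x)*exp(-x)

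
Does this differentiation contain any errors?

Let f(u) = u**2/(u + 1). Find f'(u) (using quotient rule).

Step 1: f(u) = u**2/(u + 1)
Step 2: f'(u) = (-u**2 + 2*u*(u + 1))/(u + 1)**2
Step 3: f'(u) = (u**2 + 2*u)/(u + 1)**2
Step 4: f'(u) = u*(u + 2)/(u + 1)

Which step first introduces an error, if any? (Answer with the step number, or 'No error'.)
Step 4

Step 4 is incorrect due to a wrong exponent.
The step shows: u*(u + 2)/(u + 1)
The correct value should be: u*(u + 2)/(u + 1)**2

Explanation: The exponent -2 on u + 1 was incorrectly written as -1: the term u*(u + 2)/(u + 1)**2 was incorrectly written as u*(u + 2)/(u + 1)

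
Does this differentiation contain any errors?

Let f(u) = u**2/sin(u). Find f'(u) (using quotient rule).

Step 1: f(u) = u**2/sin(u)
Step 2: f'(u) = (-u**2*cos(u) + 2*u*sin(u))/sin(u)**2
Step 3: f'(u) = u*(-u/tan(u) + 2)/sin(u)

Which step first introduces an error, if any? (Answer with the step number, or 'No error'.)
No error

All steps in this derivation are correct.
The final answer f'(u) = u*(-u/tan(u) + 2)/sin(u) is valid.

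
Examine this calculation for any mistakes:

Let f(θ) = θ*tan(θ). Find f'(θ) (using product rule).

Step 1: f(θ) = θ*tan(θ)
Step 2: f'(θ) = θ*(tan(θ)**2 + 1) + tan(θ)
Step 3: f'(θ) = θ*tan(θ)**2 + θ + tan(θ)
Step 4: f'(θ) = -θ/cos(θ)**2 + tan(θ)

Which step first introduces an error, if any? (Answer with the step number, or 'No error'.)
Step 4

Step 4 is incorrect due to a sign flip.
The step shows: -θ/cos(θ)**2 + tan(θ)
The correct value should be: θ/cos(θ)**2 + tan(θ)

Explanation: The sign of one term was flipped: the term θ/cos(θ)**2 was incorrectly written as -θ/cos(θ)**2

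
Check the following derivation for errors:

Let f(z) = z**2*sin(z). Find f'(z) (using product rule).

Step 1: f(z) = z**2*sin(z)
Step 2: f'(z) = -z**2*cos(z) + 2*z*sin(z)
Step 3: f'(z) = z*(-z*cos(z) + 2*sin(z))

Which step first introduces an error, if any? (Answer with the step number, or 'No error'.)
Step 2

Step 2 is incorrect due to a sign flip.
The step shows: -z**2*cos(z) + 2*z*sin(z)
The correct value should be: z**2*cos(z) + 2*z*sin(z)

Explanation: The sign of one term was flipped: the term z**2*cos(z) was incorrectly written as -z**2*cos(z)
The later steps are derived from this incorrect expression, so the error originates in Step 2.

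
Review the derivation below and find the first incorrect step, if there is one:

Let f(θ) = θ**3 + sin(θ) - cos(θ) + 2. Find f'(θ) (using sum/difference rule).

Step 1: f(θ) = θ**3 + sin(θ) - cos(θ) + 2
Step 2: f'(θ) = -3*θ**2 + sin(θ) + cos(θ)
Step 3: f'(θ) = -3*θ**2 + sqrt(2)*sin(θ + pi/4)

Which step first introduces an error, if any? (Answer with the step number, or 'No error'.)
Step 2

Step 2 is incorrect due to a sign flip.
The step shows: -3*θ**2 + sin(θ) + cos(θ)
The correct value should be: 3*θ**2 + sin(θ) + cos(θ)

Explanation: The sign of one term was flipped: the term 3*θ**2 was incorrectly written as -3*θ**2
The later steps are derived from this incorrect expression, so the error originates in Step 2.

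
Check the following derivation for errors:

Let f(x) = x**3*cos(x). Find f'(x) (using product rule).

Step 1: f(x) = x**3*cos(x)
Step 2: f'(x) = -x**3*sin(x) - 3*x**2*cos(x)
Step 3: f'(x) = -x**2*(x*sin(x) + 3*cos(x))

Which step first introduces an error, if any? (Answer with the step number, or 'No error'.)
Step 2

Step 2 is incorrect due to a sign flip.
The step shows: -x**3*sin(x) - 3*x**2*cos(x)
The correct value should be: -x**3*sin(x) + 3*x**2*cos(x)

Explanation: The sign of one term was flipped: the term 3*x**2*cos(x) was incorrectly written as -3*x**2*cos(x)
The later steps are derived from this incorrect expression, so the error originates in Step 2.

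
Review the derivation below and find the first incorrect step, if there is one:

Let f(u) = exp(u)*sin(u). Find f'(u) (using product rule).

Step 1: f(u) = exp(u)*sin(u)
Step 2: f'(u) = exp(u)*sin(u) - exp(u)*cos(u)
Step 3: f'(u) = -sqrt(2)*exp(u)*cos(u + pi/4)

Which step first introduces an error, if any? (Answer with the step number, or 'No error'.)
Step 2

Step 2 is incorrect due to a sign flip.
The step shows: exp(u)*sin(u) - exp(u)*cos(u)
The correct value should be: exp(u)*sin(u) + exp(u)*cos(u)

Explanation: The sign of one term was flipped: the term exp(u)*cos(u) was incorrectly written as -exp(u)*cos(u)
The later steps are derived from this incorrect expression, so the error originates in Step 2.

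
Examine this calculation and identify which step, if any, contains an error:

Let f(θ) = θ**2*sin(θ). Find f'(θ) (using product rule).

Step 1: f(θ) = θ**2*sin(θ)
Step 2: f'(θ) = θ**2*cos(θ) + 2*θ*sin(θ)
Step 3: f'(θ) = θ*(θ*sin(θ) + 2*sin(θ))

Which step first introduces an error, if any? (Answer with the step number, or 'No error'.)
Step 3

Step 3 is incorrect due to a wrong trig function.
The step shows: θ*(θ*sin(θ) + 2*sin(θ))
The correct value should be: θ*(θ*cos(θ) + 2*sin(θ))

Explanation: cos(θ) was incorrectly written as sin(θ): the term θ*(θ*cos(θ) + 2*sin(θ)) was incorrectly written as θ*(θ*sin(θ) + 2*sin(θ))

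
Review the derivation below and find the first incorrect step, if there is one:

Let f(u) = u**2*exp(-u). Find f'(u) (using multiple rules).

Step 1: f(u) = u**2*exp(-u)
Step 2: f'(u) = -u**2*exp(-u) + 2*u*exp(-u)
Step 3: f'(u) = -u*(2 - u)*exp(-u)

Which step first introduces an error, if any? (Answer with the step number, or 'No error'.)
Step 3

Step 3 is incorrect due to a sign flip.
The step shows: -u*(2 - u)*exp(-u)
The correct value should be: u*(2 - u)*exp(-u)

Explanation: The sign of the whole expression was flipped: the term u*(2 - u)*exp(-u) was incorrectly written as -u*(2 - u)*exp(-u)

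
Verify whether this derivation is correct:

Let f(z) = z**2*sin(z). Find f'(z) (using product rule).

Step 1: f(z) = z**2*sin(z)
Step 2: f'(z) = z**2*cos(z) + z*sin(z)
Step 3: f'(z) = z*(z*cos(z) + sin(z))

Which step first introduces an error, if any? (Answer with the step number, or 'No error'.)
Step 2

Step 2 is incorrect due to a wrong coefficient.
The step shows: z**2*cos(z) + z*sin(z)
The correct value should be: z**2*cos(z) + 2*z*sin(z)

Explanation: The coefficient 2 was incorrectly written as 1: the term 2*z*sin(z) was incorrectly written as z*sin(z)
The later steps are derived from this incorrect expression, so the error originates in Step 2.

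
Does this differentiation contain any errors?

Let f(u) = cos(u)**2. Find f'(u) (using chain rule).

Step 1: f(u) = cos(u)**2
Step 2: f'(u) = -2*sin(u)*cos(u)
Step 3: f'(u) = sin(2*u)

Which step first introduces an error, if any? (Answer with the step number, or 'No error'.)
Step 3

Step 3 is incorrect due to a sign flip.
The step shows: sin(2*u)
The correct value should be: -sin(2*u)

Explanation: The sign of the whole expression was flipped: the term -sin(2*u) was incorrectly written as sin(2*u)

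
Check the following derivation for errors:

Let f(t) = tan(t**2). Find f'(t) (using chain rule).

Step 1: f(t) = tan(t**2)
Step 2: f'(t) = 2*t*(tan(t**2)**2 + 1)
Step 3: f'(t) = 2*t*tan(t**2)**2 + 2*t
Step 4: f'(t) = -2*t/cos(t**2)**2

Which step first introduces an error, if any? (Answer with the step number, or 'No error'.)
Step 4

Step 4 is incorrect due to a sign flip.
The step shows: -2*t/cos(t**2)**2
The correct value should be: 2*t/cos(t**2)**2

Explanation: The sign of the whole expression was flipped: the term 2*t/cos(t**2)**2 was incorrectly written as -2*t/cos(t**2)**2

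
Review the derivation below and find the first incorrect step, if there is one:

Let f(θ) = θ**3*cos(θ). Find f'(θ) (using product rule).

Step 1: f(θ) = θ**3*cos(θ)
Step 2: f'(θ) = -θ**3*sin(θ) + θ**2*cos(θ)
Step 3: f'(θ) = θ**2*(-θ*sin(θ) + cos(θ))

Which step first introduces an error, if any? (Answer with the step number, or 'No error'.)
Step 2

Step 2 is incorrect due to a wrong coefficient.
The step shows: -θ**3*sin(θ) + θ**2*cos(θ)
The correct value should be: -θ**3*sin(θ) + 3*θ**2*cos(θ)

Explanation: The coefficient 3 was incorrectly written as 1: the term 3*θ**2*cos(θ) was incorrectly written as θ**2*cos(θ)
The later steps are derived from this incorrect expression, so the error originates in Step 2.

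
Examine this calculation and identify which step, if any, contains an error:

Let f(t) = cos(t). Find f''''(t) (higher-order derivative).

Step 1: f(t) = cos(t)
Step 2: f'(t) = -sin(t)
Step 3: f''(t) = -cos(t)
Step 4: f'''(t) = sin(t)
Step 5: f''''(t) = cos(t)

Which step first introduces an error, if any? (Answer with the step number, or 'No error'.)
No error

All steps in this derivation are correct.
The final answer f''''(t) = cos(t) is valid.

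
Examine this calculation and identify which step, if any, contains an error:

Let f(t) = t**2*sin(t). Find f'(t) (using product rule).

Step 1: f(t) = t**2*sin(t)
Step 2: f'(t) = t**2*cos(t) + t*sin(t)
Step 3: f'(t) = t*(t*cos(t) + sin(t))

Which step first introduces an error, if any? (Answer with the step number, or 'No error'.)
Step 2

Step 2 is incorrect due to a wrong coefficient.
The step shows: t**2*cos(t) + t*sin(t)
The correct value should be: t**2*cos(t) + 2*t*sin(t)

Explanation: The coefficient 2 was incorrectly written as 1: the term 2*t*sin(t) was incorrectly written as t*sin(t)
The later steps are derived from this incorrect expression, so the error originates in Step 2.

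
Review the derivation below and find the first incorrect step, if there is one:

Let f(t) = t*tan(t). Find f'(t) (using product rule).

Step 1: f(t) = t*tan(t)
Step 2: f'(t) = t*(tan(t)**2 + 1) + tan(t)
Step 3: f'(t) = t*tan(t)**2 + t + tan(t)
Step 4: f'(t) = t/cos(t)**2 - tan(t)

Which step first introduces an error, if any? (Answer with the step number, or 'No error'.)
Step 4

Step 4 is incorrect due to a sign flip.
The step shows: t/cos(t)**2 - tan(t)
The correct value should be: t/cos(t)**2 + tan(t)

Explanation: The sign of one term was flipped: the term tan(t) was incorrectly written as -tan(t)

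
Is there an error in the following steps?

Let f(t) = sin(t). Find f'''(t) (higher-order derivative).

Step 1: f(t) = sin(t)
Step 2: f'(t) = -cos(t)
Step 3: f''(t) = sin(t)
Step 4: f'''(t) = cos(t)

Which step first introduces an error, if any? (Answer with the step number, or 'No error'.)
Step 2

Step 2 is incorrect due to a sign flip.
The step shows: -cos(t)
The correct value should be: cos(t)

Explanation: The sign of the whole expression was flipped: the term cos(t) was incorrectly written as -cos(t)
The later steps are derived from this incorrect expression, so the error originates in Step 2.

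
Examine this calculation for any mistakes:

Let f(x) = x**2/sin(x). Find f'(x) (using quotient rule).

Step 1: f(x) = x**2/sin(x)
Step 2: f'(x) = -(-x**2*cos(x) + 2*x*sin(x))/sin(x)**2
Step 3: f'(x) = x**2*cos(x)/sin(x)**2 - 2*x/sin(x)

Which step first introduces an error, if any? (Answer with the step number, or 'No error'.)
Step 2

Step 2 is incorrect due to a sign flip.
The step shows: -(-x**2*cos(x) + 2*x*sin(x))/sin(x)**2
The correct value should be: (-x**2*cos(x) + 2*x*sin(x))/sin(x)**2

Explanation: The sign of the whole expression was flipped: the term (-x**2*cos(x) + 2*x*sin(x))/sin(x)**2 was incorrectly written as -(-x**2*cos(x) + 2*x*sin(x))/sin(x)**2
The later steps are derived from this incorrect expression, so the error originates in Step 2.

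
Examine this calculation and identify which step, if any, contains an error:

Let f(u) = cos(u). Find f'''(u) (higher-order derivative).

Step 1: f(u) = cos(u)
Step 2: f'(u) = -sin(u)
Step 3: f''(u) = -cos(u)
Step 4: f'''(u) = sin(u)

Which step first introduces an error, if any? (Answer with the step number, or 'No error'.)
No error

All steps in this derivation are correct.
The final answer f'''(u) = sin(u) is valid.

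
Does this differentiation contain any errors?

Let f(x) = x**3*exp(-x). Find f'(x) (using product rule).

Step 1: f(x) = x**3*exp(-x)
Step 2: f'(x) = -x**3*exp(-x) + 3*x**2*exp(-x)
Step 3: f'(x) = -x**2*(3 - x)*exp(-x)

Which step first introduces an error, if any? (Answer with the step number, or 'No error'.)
Step 3

Step 3 is incorrect due to a sign flip.
The step shows: -x**2*(3 - x)*exp(-x)
The correct value should be: x**2*(3 - x)*exp(-x)

Explanation: The sign of the whole expression was flipped: the term x**2*(3 - x)*exp(-x) was incorrectly written as -x**2*(3 - x)*exp(-x)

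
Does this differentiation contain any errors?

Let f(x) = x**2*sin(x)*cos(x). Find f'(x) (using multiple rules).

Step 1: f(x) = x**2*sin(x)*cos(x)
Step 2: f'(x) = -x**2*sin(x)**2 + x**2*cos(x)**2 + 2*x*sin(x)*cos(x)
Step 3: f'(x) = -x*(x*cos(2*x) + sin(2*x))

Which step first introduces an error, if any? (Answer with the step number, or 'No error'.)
Step 3

Step 3 is incorrect due to a sign flip.
The step shows: -x*(x*cos(2*x) + sin(2*x))
The correct value should be: x*(x*cos(2*x) + sin(2*x))

Explanation: The sign of the whole expression was flipped: the term x*(x*cos(2*x) + sin(2*x)) was incorrectly written as -x*(x*cos(2*x) + sin(2*x))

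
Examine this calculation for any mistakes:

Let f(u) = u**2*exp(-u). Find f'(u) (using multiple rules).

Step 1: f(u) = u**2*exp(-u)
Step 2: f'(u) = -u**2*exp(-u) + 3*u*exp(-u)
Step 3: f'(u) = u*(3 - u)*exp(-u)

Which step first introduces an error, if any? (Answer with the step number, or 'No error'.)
Step 2

Step 2 is incorrect due to a wrong coefficient.
The step shows: -u**2*exp(-u) + 3*u*exp(-u)
The correct value should be: -u**2*exp(-u) + 2*u*exp(-u)

Explanation: The coefficient 2 was incorrectly written as 3: the term 2*u*exp(-u) was incorrectly written as 3*u*exp(-u)
The later steps are derived from this incorrect expression, so the error originates in Step 2.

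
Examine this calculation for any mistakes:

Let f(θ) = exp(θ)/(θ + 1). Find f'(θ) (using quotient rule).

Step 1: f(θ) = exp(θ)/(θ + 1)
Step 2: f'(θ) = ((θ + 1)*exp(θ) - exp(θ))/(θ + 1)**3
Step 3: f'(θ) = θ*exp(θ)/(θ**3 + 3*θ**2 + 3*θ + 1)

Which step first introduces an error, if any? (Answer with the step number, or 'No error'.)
Step 2

Step 2 is incorrect due to a wrong exponent.
The step shows: ((θ + 1)*exp(θ) - exp(θ))/(θ + 1)**3
The correct value should be: ((θ + 1)*exp(θ) - exp(θ))/(θ + 1)**2

Explanation: The exponent -2 on θ + 1 was incorrectly written as -3: the term ((θ + 1)*exp(θ) - exp(θ))/(θ + 1)**2 was incorrectly written as ((θ + 1)*exp(θ) - exp(θ))/(θ + 1)**3
The later steps are derived from this incorrect expression, so the error originates in Step 2.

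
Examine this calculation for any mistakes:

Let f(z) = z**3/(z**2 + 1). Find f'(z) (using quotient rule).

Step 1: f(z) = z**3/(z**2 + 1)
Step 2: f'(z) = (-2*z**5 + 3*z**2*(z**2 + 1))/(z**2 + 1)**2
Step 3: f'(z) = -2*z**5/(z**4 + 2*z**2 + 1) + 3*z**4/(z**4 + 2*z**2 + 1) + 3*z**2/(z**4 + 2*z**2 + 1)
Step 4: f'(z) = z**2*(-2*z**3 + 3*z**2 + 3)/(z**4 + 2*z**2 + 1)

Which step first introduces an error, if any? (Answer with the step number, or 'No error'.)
Step 2

Step 2 is incorrect due to a wrong exponent.
The step shows: (-2*z**5 + 3*z**2*(z**2 + 1))/(z**2 + 1)**2
The correct value should be: (-2*z**4 + 3*z**2*(z**2 + 1))/(z**2 + 1)**2

Explanation: The exponent 4 on z was incorrectly written as 5: the term (-2*z**4 + 3*z**2*(z**2 + 1))/(z**2 + 1)**2 was incorrectly written as (-2*z**5 + 3*z**2*(z**2 + 1))/(z**2 + 1)**2
The later steps are derived from this incorrect expression, so the error originates in Step 2.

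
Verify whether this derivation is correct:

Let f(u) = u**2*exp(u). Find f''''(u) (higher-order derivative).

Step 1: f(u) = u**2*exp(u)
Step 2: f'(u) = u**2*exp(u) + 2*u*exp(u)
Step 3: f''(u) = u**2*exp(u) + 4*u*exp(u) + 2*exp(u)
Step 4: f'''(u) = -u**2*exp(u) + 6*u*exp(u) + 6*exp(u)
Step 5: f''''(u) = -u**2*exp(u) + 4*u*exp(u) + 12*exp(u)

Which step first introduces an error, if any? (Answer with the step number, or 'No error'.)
Step 4

Step 4 is incorrect due to a sign flip.
The step shows: -u**2*exp(u) + 6*u*exp(u) + 6*exp(u)
The correct value should be: u**2*exp(u) + 6*u*exp(u) + 6*exp(u)

Explanation: The sign of one term was flipped: the term u**2*exp(u) was incorrectly written as -u**2*exp(u)
The later steps are derived from this incorrect expression, so the error originates in Step 4.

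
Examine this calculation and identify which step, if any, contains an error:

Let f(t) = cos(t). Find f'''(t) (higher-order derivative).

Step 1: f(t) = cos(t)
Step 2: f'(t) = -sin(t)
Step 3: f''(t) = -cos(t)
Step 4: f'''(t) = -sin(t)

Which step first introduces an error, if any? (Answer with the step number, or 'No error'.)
Step 4

Step 4 is incorrect due to a sign flip.
The step shows: -sin(t)
The correct value should be: sin(t)

Explanation: The sign of the whole expression was flipped: the term sin(t) was incorrectly written as -sin(t)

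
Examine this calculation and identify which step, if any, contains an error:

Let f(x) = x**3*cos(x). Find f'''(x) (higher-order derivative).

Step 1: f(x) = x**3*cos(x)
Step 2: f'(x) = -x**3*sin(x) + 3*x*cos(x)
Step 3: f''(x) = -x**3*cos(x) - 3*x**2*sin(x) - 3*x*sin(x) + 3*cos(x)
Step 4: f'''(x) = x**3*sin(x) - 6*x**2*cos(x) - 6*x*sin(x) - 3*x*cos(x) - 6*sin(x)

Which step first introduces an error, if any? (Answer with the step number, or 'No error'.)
Step 2

Step 2 is incorrect due to a wrong exponent.
The step shows: -x**3*sin(x) + 3*x*cos(x)
The correct value should be: -x**3*sin(x) + 3*x**2*cos(x)

Explanation: The exponent 2 on x was incorrectly written as 1: the term 3*x**2*cos(x) was incorrectly written as 3*x*cos(x)
The later steps are derived from this incorrect expression, so the error originates in Step 2.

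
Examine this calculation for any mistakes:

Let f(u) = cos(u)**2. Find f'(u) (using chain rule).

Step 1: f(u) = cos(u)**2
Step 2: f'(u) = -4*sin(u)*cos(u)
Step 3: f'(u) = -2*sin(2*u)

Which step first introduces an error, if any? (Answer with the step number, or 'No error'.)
Step 2

Step 2 is incorrect due to a wrong coefficient.
The step shows: -4*sin(u)*cos(u)
The correct value should be: -2*sin(u)*cos(u)

Explanation: The coefficient -2 was incorrectly written as -4: the term -2*sin(u)*cos(u) was incorrectly written as -4*sin(u)*cos(u)
The later steps are derived from this incorrect expression, so the error originates in Step 2.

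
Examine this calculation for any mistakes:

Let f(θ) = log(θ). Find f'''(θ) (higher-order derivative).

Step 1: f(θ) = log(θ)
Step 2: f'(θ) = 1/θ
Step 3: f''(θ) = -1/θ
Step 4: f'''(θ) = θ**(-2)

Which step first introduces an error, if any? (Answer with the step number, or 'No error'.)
Step 3

Step 3 is incorrect due to a wrong exponent.
The step shows: -1/θ
The correct value should be: -1/θ**2

Explanation: The exponent -2 on θ was incorrectly written as -1: the term -1/θ**2 was incorrectly written as -1/θ
The later steps are derived from this incorrect expression, so the error originates in Step 3.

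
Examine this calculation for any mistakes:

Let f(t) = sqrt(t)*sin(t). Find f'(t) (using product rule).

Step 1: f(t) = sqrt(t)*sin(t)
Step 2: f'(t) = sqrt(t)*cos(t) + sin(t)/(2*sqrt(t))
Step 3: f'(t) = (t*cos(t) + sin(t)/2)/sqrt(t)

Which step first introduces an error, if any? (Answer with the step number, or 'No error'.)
No error

All steps in this derivation are correct.
The final answer f'(t) = (t*cos(t) + sin(t)/2)/sqrt(t) is valid.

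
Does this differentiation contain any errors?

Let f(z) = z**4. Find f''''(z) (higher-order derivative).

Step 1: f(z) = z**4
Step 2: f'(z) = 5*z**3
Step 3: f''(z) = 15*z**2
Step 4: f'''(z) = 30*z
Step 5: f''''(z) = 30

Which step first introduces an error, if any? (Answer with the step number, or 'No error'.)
Step 2

Step 2 is incorrect due to a wrong coefficient.
The step shows: 5*z**3
The correct value should be: 4*z**3

Explanation: The coefficient 4 was incorrectly written as 5: the term 4*z**3 was incorrectly written as 5*z**3
The later steps are derived from this incorrect expression, so the error originates in Step 2.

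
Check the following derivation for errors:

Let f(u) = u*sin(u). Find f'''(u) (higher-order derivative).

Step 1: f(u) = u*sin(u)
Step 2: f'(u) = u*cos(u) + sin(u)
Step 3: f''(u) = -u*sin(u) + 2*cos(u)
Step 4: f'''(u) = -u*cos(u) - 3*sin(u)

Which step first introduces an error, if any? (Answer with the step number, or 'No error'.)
No error

All steps in this derivation are correct.
The final answer f'''(u) = -u*cos(u) - 3*sin(u) is valid.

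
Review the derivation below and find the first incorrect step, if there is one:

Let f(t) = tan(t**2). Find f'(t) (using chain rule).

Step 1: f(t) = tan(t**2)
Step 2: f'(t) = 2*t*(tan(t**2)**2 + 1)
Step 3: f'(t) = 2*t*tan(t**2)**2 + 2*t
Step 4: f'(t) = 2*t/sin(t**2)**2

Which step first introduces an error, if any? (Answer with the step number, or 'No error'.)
Step 4

Step 4 is incorrect due to a wrong trig function.
The step shows: 2*t/sin(t**2)**2
The correct value should be: 2*t/cos(t**2)**2

Explanation: cos(t**2) was incorrectly written as sin(t**2): the term 2*t/cos(t**2)**2 was incorrectly written as 2*t/sin(t**2)**2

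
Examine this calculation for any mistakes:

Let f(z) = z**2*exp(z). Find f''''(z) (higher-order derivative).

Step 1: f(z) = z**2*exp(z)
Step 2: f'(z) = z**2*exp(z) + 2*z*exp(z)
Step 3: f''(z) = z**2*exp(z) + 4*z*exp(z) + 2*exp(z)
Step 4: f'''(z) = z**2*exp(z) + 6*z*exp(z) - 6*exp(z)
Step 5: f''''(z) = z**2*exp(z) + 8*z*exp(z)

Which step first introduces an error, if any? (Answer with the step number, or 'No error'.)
Step 4

Step 4 is incorrect due to a sign flip.
The step shows: z**2*exp(z) + 6*z*exp(z) - 6*exp(z)
The correct value should be: z**2*exp(z) + 6*z*exp(z) + 6*exp(z)

Explanation: The sign of one term was flipped: the term 6*exp(z) was incorrectly written as -6*exp(z)
The later steps are derived from this incorrect expression, so the error originates in Step 4.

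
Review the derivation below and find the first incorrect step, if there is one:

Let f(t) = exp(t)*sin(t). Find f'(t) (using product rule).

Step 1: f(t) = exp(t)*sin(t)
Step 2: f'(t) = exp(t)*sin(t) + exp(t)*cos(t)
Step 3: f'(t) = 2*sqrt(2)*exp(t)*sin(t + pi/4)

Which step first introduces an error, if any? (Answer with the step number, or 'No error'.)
Step 3

Step 3 is incorrect due to a wrong exponent.
The step shows: 2*sqrt(2)*exp(t)*sin(t + pi/4)
The correct value should be: sqrt(2)*exp(t)*sin(t + pi/4)

Explanation: The exponent 1/2 on 2 was incorrectly written as 3/2: the term sqrt(2)*exp(t)*sin(t + pi/4) was incorrectly written as 2*sqrt(2)*exp(t)*sin(t + pi/4)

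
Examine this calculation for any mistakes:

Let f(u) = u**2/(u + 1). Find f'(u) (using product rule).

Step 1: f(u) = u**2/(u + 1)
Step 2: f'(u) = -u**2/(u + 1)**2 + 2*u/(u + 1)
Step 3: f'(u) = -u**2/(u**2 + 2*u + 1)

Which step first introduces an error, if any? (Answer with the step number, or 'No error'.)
Step 3

Step 3 is incorrect due to a dropped term.
The step shows: -u**2/(u**2 + 2*u + 1)
The correct value should be: -u**2/(u**2 + 2*u + 1) + 2*u/(u + 1)

Explanation: A term was dropped: the term 2*u/(u + 1) was incorrectly omitted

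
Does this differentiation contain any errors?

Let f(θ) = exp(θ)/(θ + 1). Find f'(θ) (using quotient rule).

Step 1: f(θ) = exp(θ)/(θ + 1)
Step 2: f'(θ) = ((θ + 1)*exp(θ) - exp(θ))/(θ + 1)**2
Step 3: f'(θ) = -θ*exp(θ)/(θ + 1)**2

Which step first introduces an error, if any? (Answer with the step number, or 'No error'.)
Step 3

Step 3 is incorrect due to a sign flip.
The step shows: -θ*exp(θ)/(θ + 1)**2
The correct value should be: θ*exp(θ)/(θ + 1)**2

Explanation: The sign of the whole expression was flipped: the term θ*exp(θ)/(θ + 1)**2 was incorrectly written as -θ*exp(θ)/(θ + 1)**2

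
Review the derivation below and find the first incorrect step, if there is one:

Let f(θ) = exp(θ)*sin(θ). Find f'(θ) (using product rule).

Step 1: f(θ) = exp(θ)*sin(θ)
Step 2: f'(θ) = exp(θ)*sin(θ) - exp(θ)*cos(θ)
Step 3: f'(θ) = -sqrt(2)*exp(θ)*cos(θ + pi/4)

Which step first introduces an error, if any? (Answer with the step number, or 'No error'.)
Step 2

Step 2 is incorrect due to a sign flip.
The step shows: exp(θ)*sin(θ) - exp(θ)*cos(θ)
The correct value should be: exp(θ)*sin(θ) + exp(θ)*cos(θ)

Explanation: The sign of one term was flipped: the term exp(θ)*cos(θ) was incorrectly written as -exp(θ)*cos(θ)
The later steps are derived from this incorrect expression, so the error originates in Step 2.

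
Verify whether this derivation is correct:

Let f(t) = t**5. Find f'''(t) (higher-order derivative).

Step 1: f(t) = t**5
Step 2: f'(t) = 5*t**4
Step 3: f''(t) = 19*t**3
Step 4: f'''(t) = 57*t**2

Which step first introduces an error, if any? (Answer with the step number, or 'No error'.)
Step 3

Step 3 is incorrect due to a wrong coefficient.
The step shows: 19*t**3
The correct value should be: 20*t**3

Explanation: The coefficient 20 was incorrectly written as 19: the term 20*t**3 was incorrectly written as 19*t**3
The later steps are derived from this incorrect expression, so the error originates in Step 3.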